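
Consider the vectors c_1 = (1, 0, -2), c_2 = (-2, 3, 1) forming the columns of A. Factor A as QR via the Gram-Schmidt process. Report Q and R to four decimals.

c_1 = (1, 0, -2); ‖c_1‖ = 2.2361, so e_1 = (0.4472, 0.0000, -0.8944).
e_1·c_2 = 0.4472·(-2) + 0.0000·3 + (-0.8944)·1 = -1.7889.
u_2 = c_2 + 1.7889·e_1 = (-1.2000, 3.0000, -0.6000).
‖u_2‖ = 3.2863, so e_2 = (-0.3651, 0.9129, -0.1826).

Q = [[0.4472, -0.3651], [0.0000, 0.9129], [-0.8944, -0.1826]], R = [[2.2361, -1.7889], [0.0000, 3.2863]]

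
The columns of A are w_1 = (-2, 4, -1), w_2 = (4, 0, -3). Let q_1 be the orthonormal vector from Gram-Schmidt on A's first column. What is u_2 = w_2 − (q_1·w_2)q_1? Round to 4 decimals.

w_1 = (-2, 4, -1); ‖w_1‖ = 4.5826, so q_1 = (-0.4364, 0.8729, -0.2182).
q_1·w_2 = (-0.4364)·4 + 0.8729·0 + (-0.2182)·(-3) = -1.0911.
u_2 = w_2 + 1.0911·q_1 = (3.5238, 0.9524, -3.2381).

u_2 = (3.5238, 0.9524, -3.2381)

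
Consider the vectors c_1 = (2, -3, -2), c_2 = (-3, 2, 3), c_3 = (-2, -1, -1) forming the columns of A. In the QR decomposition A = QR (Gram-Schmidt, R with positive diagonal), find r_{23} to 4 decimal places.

r_{23} = 1.2005

c_1 = (2, -3, -2); ‖c_1‖ = 4.1231, so e_1 = (0.4851, -0.7276, -0.4851).
e_1·c_2 = 0.4851·(-3) + (-0.7276)·2 + (-0.4851)·3 = -4.3656.
u_2 = c_2 + 4.3656·e_1 = (-0.8824, -1.1765, 0.8824).
‖u_2‖ = 1.7150, so e_2 = (-0.5145, -0.6860, 0.5145).
r_{23} = e_2·c_3 = 1.2005.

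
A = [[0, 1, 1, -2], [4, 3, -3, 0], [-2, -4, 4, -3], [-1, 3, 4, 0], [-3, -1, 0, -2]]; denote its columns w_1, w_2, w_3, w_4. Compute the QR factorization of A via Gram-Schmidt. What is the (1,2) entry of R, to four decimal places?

w_1 = (0, 4, -2, -1, -3); ‖w_1‖ = 5.4772, so e_1 = (0.0000, 0.7303, -0.3651, -0.1826, -0.5477).
r_{12} = e_1·w_2 = 3.6515.

r_{12} = 3.6515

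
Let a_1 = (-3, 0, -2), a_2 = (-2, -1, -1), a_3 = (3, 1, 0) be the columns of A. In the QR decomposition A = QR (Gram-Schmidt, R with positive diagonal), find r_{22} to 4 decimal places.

e_1 = a_1/‖a_1‖ = (-3, 0, -2)/3.6056 = (-0.8321, 0.0000, -0.5547).
r_{12} = e_1·a_2 = 2.2188.
u_2 = a_2 − 2.2188·e_1 = (-0.1538, -1.0000, 0.2308).
r_{22} = ‖u_2‖ = 1.0377.

r_{22} = 1.0377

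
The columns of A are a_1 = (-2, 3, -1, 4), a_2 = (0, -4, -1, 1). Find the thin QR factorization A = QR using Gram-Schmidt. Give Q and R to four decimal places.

Q = [[-0.3651, -0.1154], [0.5477, -0.8157], [-0.1826, -0.3049], [0.7303, 0.4779]], R = [[5.4772, -1.2780], [0.0000, 4.0456]]

a_1 = (-2, 3, -1, 4); ‖a_1‖ = 5.4772, so q_1 = (-0.3651, 0.5477, -0.1826, 0.7303).
q_1·a_2 = (-0.3651)·0 + 0.5477·(-4) + (-0.1826)·(-1) + 0.7303·1 = -1.2780.
u_2 = a_2 + 1.2780·q_1 = (-0.4667, -3.3000, -1.2333, 1.9333).
‖u_2‖ = 4.0456, so q_2 = (-0.1154, -0.8157, -0.3049, 0.4779).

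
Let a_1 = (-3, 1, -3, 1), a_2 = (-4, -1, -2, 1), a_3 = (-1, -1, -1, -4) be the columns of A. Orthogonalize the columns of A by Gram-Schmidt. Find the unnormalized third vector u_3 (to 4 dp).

a_1 = (-3, 1, -3, 1); ‖a_1‖ = 4.4721, so q_1 = (-0.6708, 0.2236, -0.6708, 0.2236).
q_1·a_2 = (-0.6708)·(-4) + 0.2236·(-1) + (-0.6708)·(-2) + 0.2236·1 = 4.0249.
u_2 = a_2 − 4.0249·q_1 = (-1.3000, -1.9000, 0.7000, 0.1000).
‖u_2‖ = 2.4083, so q_2 = (-0.5398, -0.7889, 0.2907, 0.0415).
q_1·a_3 = (-0.6708)·(-1) + 0.2236·(-1) + (-0.6708)·(-1) + 0.2236·(-4) = 0.2236; q_2·a_3 = (-0.5398)·(-1) + (-0.7889)·(-1) + 0.2907·(-1) + 0.0415·(-4) = 0.8720.
u_3 = a_3 − 0.2236·q_1 − 0.8720·q_2 = (-0.3793, -0.3621, -1.1034, -4.0862).

u_3 = (-0.3793, -0.3621, -1.1034, -4.0862)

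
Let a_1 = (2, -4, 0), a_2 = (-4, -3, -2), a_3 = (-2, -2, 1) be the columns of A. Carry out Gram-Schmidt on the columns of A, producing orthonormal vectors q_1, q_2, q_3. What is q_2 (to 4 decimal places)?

q_2 = (-0.8286, -0.4143, -0.3766)

a_1 = (2, -4, 0); ‖a_1‖ = 4.4721, so q_1 = (0.4472, -0.8944, 0.0000).
q_1·a_2 = 0.4472·(-4) + (-0.8944)·(-3) + 0.0000·(-2) = 0.8944.
u_2 = a_2 − 0.8944·q_1 = (-4.4000, -2.2000, -2.0000).
‖u_2‖ = 5.3104, so q_2 = (-0.8286, -0.4143, -0.3766).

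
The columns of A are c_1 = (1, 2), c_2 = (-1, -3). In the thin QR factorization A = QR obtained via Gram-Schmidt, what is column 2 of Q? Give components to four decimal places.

c_1 = (1, 2); ‖c_1‖ = 2.2361, so e_1 = (0.4472, 0.8944).
e_1·c_2 = 0.4472·(-1) + 0.8944·(-3) = -3.1305.
u_2 = c_2 + 3.1305·e_1 = (0.4000, -0.2000).
‖u_2‖ = 0.4472, so e_2 = (0.8944, -0.4472).

e_2 = (0.8944, -0.4472)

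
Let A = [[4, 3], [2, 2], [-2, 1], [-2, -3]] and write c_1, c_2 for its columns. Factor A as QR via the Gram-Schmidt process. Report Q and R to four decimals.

q_1 = c_1/‖c_1‖ = (4, 2, -2, -2)/5.2915 = (0.7559, 0.3780, -0.3780, -0.3780).
r_{12} = q_1·c_2 = 3.7796.
u_2 = c_2 − 3.7796·q_1 = (0.1429, 0.5714, 2.4286, -1.5714).
‖u_2‖ = 2.9520, so q_2 = (0.0484, 0.1936, 0.8227, -0.5323).

Q = [[0.7559, 0.0484], [0.3780, 0.1936], [-0.3780, 0.8227], [-0.3780, -0.5323]], R = [[5.2915, 3.7796], [0.0000, 2.9520]]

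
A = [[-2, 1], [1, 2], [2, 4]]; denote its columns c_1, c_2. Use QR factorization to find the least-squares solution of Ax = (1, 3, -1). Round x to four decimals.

x = (-0.3600, 0.2800)

c_1 = (-2, 1, 2); ‖c_1‖ = 3.0000, so q_1 = (-0.6667, 0.3333, 0.6667).
q_1·c_2 = (-0.6667)·1 + 0.3333·2 + 0.6667·4 = 2.6667.
u_2 = c_2 − 2.6667·q_1 = (2.7778, 1.1111, 2.2222).
‖u_2‖ = 3.7268, so q_2 = (0.7454, 0.2981, 0.5963).
Qᵀb = (-0.3333, 1.0435).
Back-substitute: x_2 = 1.0435/3.7268 = 0.2800.
x_1 = (-0.3333 − 2.6667·0.2800)/3.0000 = -0.3600.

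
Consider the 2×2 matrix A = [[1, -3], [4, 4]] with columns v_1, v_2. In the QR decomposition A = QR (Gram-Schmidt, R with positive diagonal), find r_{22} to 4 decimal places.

v_1 = (1, 4); ‖v_1‖ = 4.1231, so e_1 = (0.2425, 0.9701).
e_1·v_2 = 0.2425·(-3) + 0.9701·4 = 3.1530.
u_2 = v_2 − 3.1530·e_1 = (-3.7647, 0.9412).
r_{22} = ‖u_2‖ = 3.8806.

r_{22} = 3.8806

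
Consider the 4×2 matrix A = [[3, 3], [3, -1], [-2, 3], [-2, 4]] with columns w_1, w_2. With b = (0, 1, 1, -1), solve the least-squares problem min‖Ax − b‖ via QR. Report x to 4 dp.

x = (0.1052, -0.0331)

w_1 = (3, 3, -2, -2); ‖w_1‖ = 5.0990, so e_1 = (0.5883, 0.5883, -0.3922, -0.3922).
e_1·w_2 = 0.5883·3 + 0.5883·(-1) + (-0.3922)·3 + (-0.3922)·4 = -1.5689.
u_2 = w_2 + 1.5689·e_1 = (3.9231, -0.0769, 2.3846, 3.3846).
‖u_2‖ = 5.7042, so e_2 = (0.6877, -0.0135, 0.4180, 0.5933).
Qᵀb = (0.5883, -0.1888).
Back-substitute: x_2 = -0.1888/5.7042 = -0.0331.
x_1 = (0.5883 + 1.5689·(-0.0331))/5.0990 = 0.1052.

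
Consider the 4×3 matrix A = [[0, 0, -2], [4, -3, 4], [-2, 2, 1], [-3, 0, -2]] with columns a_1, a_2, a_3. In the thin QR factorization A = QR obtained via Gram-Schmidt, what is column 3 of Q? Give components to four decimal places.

a_1 = (0, 4, -2, -3); ‖a_1‖ = 5.3852, so q_1 = (0.0000, 0.7428, -0.3714, -0.5571).
q_1·a_2 = 0.0000·0 + 0.7428·(-3) + (-0.3714)·2 + (-0.5571)·0 = -2.9711.
u_2 = a_2 + 2.9711·q_1 = (0.0000, -0.7931, 0.8966, -1.6552).
‖u_2‖ = 2.0426, so q_2 = (0.0000, -0.3883, 0.4389, -0.8103).
q_1·a_3 = 0.0000·(-2) + 0.7428·4 + (-0.3714)·1 + (-0.5571)·(-2) = 3.7139; q_2·a_3 = 0.0000·(-2) + (-0.3883)·4 + 0.4389·1 + (-0.8103)·(-2) = 0.5064.
u_3 = a_3 − 3.7139·q_1 − 0.5064·q_2 = (-2.0000, 1.4380, 2.1570, 0.4793).
‖u_3‖ = 3.3091, so q_3 = (-0.6044, 0.4346, 0.6518, 0.1449).

q_3 = (-0.6044, 0.4346, 0.6518, 0.1449)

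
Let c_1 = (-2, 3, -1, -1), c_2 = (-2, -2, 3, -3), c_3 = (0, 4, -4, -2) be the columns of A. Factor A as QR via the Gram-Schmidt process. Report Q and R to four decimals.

Q = [[-0.5164, -0.4468, 0.4551], [0.7746, -0.3154, -0.1061], [-0.2582, 0.5651, -0.4979], [-0.2582, -0.6177, -0.7306]], R = [[3.8730, -0.5164, 4.6476], [0.0000, 5.0728, -2.2867], [0.0000, 0.0000, 3.0284]]

e_1 = c_1/‖c_1‖ = (-2, 3, -1, -1)/3.8730 = (-0.5164, 0.7746, -0.2582, -0.2582).
r_{12} = e_1·c_2 = -0.5164.
u_2 = c_2 + 0.5164·e_1 = (-2.2667, -1.6000, 2.8667, -3.1333).
‖u_2‖ = 5.0728, so e_2 = (-0.4468, -0.3154, 0.5651, -0.6177).
r_{13} = e_1·c_3 = 4.6476; r_{23} = e_2·c_3 = -2.2867.
u_3 = c_3 − 4.6476·e_1 + 2.2867·e_2 = (1.3782, -0.3212, -1.5078, -2.2124).
‖u_3‖ = 3.0284, so e_3 = (0.4551, -0.1061, -0.4979, -0.7306).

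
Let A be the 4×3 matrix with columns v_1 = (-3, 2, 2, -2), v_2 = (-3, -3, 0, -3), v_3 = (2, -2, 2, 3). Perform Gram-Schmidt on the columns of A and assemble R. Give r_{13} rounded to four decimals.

r_{13} = -2.6186

v_1 = (-3, 2, 2, -2); ‖v_1‖ = 4.5826, so q_1 = (-0.6547, 0.4364, 0.4364, -0.4364).
r_{13} = q_1·v_3 = -2.6186.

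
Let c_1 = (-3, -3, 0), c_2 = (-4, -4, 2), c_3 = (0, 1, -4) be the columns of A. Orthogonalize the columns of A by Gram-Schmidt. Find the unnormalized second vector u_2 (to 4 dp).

u_2 = (0.0000, 0.0000, 2.0000)

c_1 = (-3, -3, 0); ‖c_1‖ = 4.2426, so e_1 = (-0.7071, -0.7071, 0.0000).
e_1·c_2 = (-0.7071)·(-4) + (-0.7071)·(-4) + 0.0000·2 = 5.6569.
u_2 = c_2 − 5.6569·e_1 = (0.0000, 0.0000, 2.0000).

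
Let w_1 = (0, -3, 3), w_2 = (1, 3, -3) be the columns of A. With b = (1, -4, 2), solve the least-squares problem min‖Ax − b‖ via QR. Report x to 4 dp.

x = (2.0000, 1.0000)

w_1 = (0, -3, 3); ‖w_1‖ = 4.2426, so e_1 = (0.0000, -0.7071, 0.7071).
e_1·w_2 = 0.0000·1 + (-0.7071)·3 + 0.7071·(-3) = -4.2426.
u_2 = w_2 + 4.2426·e_1 = (1.0000, 0.0000, 0.0000).
‖u_2‖ = 1.0000, so e_2 = (1.0000, 0.0000, 0.0000).
Qᵀb = (4.2426, 1.0000).
Back-substitute: x_2 = 1.0000/1.0000 = 1.0000.
x_1 = (4.2426 + 4.2426·1.0000)/4.2426 = 2.0000.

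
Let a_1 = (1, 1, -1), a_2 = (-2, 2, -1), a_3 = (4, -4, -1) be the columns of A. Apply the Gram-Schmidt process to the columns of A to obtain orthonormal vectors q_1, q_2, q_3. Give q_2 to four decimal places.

a_1 = (1, 1, -1); ‖a_1‖ = 1.7321, so q_1 = (0.5774, 0.5774, -0.5774).
q_1·a_2 = 0.5774·(-2) + 0.5774·2 + (-0.5774)·(-1) = 0.5774.
u_2 = a_2 − 0.5774·q_1 = (-2.3333, 1.6667, -0.6667).
‖u_2‖ = 2.9439, so q_2 = (-0.7926, 0.5661, -0.2265).

q_2 = (-0.7926, 0.5661, -0.2265)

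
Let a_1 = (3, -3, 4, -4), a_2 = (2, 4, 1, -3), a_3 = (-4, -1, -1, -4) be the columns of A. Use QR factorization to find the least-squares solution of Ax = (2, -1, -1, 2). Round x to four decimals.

a_1 = (3, -3, 4, -4); ‖a_1‖ = 7.0711, so e_1 = (0.4243, -0.4243, 0.5657, -0.5657).
e_1·a_2 = 0.4243·2 + (-0.4243)·4 + 0.5657·1 + (-0.5657)·(-3) = 1.4142.
u_2 = a_2 − 1.4142·e_1 = (1.4000, 4.6000, 0.2000, -2.2000).
‖u_2‖ = 5.2915, so e_2 = (0.2646, 0.8693, 0.0378, -0.4158).
e_1·a_3 = 0.4243·(-4) + (-0.4243)·(-1) + 0.5657·(-1) + (-0.5657)·(-4) = 0.4243; e_2·a_3 = 0.2646·(-4) + 0.8693·(-1) + 0.0378·(-1) + (-0.4158)·(-4) = -0.3024.
u_3 = a_3 − 0.4243·e_1 + 0.3024·e_2 = (-4.1000, -0.5571, -1.2286, -3.8857).
‖u_3‖ = 5.8076, so e_3 = (-0.7060, -0.0959, -0.2115, -0.6691).
Qᵀb = (-0.4243, -1.2095, -2.4426).
Back-substitute: x_3 = -2.4426/5.8076 = -0.4206.
x_2 = (-1.2095 + 0.3024·(-0.4206))/5.2915 = -0.2526.
x_1 = (-0.4243 − 1.4142·(-0.2526) − 0.4243·(-0.4206))/7.0711 = 0.0158.

x = (0.0158, -0.2526, -0.4206)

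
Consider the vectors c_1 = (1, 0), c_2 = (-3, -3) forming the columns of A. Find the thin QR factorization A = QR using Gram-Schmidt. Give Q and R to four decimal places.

e_1 = c_1/‖c_1‖ = (1, 0)/1.0000 = (1.0000, 0.0000).
r_{12} = e_1·c_2 = -3.0000.
u_2 = c_2 + 3.0000·e_1 = (0.0000, -3.0000).
‖u_2‖ = 3.0000, so e_2 = (0.0000, -1.0000).

Q = [[1.0000, 0.0000], [0.0000, -1.0000]], R = [[1.0000, -3.0000], [0.0000, 3.0000]]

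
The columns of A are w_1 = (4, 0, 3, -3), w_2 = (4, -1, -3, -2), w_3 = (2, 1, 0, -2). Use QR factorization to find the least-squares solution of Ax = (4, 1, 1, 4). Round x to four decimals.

e_1 = w_1/‖w_1‖ = (4, 0, 3, -3)/5.8310 = (0.6860, 0.0000, 0.5145, -0.5145).
r_{12} = e_1·w_2 = 2.2295.
u_2 = w_2 − 2.2295·e_1 = (2.4706, -1.0000, -4.1471, -0.8529).
‖u_2‖ = 5.0029, so e_2 = (0.4938, -0.1999, -0.8289, -0.1705).
r_{13} = e_1·w_3 = 2.4010; r_{23} = e_2·w_3 = 1.1287.
u_3 = w_3 − 2.4010·e_1 − 1.1287·e_2 = (-0.2045, 1.2256, -0.2996, -0.5723).
‖u_3‖ = 1.4004, so e_3 = (-0.1460, 0.8752, -0.2140, -0.4086).
Qᵀb = (1.2005, 0.2646, -1.5573).
Back-substitute: x_3 = -1.5573/1.4004 = -1.1120.
x_2 = (0.2646 − 1.1287·(-1.1120))/5.0029 = 0.3038.
x_1 = (1.2005 − 2.2295·0.3038 − 2.4010·(-1.1120))/5.8310 = 0.5476.

x = (0.5476, 0.3038, -1.1120)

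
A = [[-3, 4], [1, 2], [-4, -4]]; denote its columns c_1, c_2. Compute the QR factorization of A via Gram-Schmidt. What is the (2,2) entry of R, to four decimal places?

c_1 = (-3, 1, -4); ‖c_1‖ = 5.0990, so e_1 = (-0.5883, 0.1961, -0.7845).
e_1·c_2 = (-0.5883)·4 + 0.1961·2 + (-0.7845)·(-4) = 1.1767.
u_2 = c_2 − 1.1767·e_1 = (4.6923, 1.7692, -3.0769).
r_{22} = ‖u_2‖ = 5.8835.

r_{22} = 5.8835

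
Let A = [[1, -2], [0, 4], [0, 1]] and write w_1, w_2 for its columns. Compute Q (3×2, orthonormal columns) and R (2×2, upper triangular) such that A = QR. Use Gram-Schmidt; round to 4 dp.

q_1 = w_1/‖w_1‖ = (1, 0, 0)/1.0000 = (1.0000, 0.0000, 0.0000).
r_{12} = q_1·w_2 = -2.0000.
u_2 = w_2 + 2.0000·q_1 = (0.0000, 4.0000, 1.0000).
‖u_2‖ = 4.1231, so q_2 = (0.0000, 0.9701, 0.2425).

Q = [[1.0000, 0.0000], [0.0000, 0.9701], [0.0000, 0.2425]], R = [[1.0000, -2.0000], [0.0000, 4.1231]]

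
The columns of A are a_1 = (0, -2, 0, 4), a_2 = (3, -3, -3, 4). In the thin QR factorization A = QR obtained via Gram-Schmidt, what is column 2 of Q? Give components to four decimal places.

e_2 = (0.6919, -0.1845, -0.6919, -0.0923)

e_1 = a_1/‖a_1‖ = (0, -2, 0, 4)/4.4721 = (0.0000, -0.4472, 0.0000, 0.8944).
r_{12} = e_1·a_2 = 4.9193.
u_2 = a_2 − 4.9193·e_1 = (3.0000, -0.8000, -3.0000, -0.4000).
‖u_2‖ = 4.3359, so e_2 = (0.6919, -0.1845, -0.6919, -0.0923).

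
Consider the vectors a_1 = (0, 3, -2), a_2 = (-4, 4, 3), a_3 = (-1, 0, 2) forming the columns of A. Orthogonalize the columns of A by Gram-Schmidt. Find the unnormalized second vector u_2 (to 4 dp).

a_1 = (0, 3, -2); ‖a_1‖ = 3.6056, so e_1 = (0.0000, 0.8321, -0.5547).
e_1·a_2 = 0.0000·(-4) + 0.8321·4 + (-0.5547)·3 = 1.6641.
u_2 = a_2 − 1.6641·e_1 = (-4.0000, 2.6154, 3.9231).

u_2 = (-4.0000, 2.6154, 3.9231)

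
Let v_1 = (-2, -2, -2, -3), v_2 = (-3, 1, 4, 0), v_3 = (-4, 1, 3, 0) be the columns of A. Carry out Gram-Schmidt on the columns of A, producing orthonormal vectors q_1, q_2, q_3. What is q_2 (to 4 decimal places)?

q_2 = (-0.6730, 0.1232, 0.7204, -0.1137)

v_1 = (-2, -2, -2, -3); ‖v_1‖ = 4.5826, so q_1 = (-0.4364, -0.4364, -0.4364, -0.6547).
q_1·v_2 = (-0.4364)·(-3) + (-0.4364)·1 + (-0.4364)·4 + (-0.6547)·0 = -0.8729.
u_2 = v_2 + 0.8729·q_1 = (-3.3810, 0.6190, 3.6190, -0.5714).
‖u_2‖ = 5.0238, so q_2 = (-0.6730, 0.1232, 0.7204, -0.1137).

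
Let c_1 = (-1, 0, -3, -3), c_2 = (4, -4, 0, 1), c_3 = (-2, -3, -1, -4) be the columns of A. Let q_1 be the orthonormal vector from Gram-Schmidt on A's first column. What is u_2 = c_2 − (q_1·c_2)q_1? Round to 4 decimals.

c_1 = (-1, 0, -3, -3); ‖c_1‖ = 4.3589, so q_1 = (-0.2294, 0.0000, -0.6882, -0.6882).
q_1·c_2 = (-0.2294)·4 + 0.0000·(-4) + (-0.6882)·0 + (-0.6882)·1 = -1.6059.
u_2 = c_2 + 1.6059·q_1 = (3.6316, -4.0000, -1.1053, -0.1053).

u_2 = (3.6316, -4.0000, -1.1053, -0.1053)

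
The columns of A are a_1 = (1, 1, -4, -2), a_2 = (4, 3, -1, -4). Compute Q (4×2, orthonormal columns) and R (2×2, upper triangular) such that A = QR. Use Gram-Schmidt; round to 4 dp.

Q = [[0.2132, 0.6200], [0.2132, 0.4223], [-0.8528, 0.4852], [-0.4264, -0.4493]], R = [[4.6904, 4.0508], [0.0000, 5.0587]]

a_1 = (1, 1, -4, -2); ‖a_1‖ = 4.6904, so e_1 = (0.2132, 0.2132, -0.8528, -0.4264).
e_1·a_2 = 0.2132·4 + 0.2132·3 + (-0.8528)·(-1) + (-0.4264)·(-4) = 4.0508.
u_2 = a_2 − 4.0508·e_1 = (3.1364, 2.1364, 2.4545, -2.2727).
‖u_2‖ = 5.0587, so e_2 = (0.6200, 0.4223, 0.4852, -0.4493).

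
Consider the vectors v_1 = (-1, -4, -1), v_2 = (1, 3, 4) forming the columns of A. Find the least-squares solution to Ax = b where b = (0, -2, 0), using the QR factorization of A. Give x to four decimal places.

x = (0.5922, 0.1564)

e_1 = v_1/‖v_1‖ = (-1, -4, -1)/4.2426 = (-0.2357, -0.9428, -0.2357).
r_{12} = e_1·v_2 = -4.0069.
u_2 = v_2 + 4.0069·e_1 = (0.0556, -0.7778, 3.0556).
‖u_2‖ = 3.1535, so e_2 = (0.0176, -0.2466, 0.9689).
Qᵀb = (1.8856, 0.4933).
Back-substitute: x_2 = 0.4933/3.1535 = 0.1564.
x_1 = (1.8856 + 4.0069·0.1564)/4.2426 = 0.5922.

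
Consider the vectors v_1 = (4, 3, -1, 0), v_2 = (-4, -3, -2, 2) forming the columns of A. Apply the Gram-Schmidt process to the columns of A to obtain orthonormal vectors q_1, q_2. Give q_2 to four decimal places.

q_2 = (-0.1297, -0.0973, -0.8109, 0.5622)

q_1 = v_1/‖v_1‖ = (4, 3, -1, 0)/5.0990 = (0.7845, 0.5883, -0.1961, 0.0000).
r_{12} = q_1·v_2 = -4.5107.
u_2 = v_2 + 4.5107·q_1 = (-0.4615, -0.3462, -2.8846, 2.0000).
‖u_2‖ = 3.5572, so q_2 = (-0.1297, -0.0973, -0.8109, 0.5622).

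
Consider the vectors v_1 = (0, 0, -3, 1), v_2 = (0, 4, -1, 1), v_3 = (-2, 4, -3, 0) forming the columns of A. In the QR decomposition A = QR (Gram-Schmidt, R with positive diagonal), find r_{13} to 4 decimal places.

r_{13} = 2.8460

e_1 = v_1/‖v_1‖ = (0, 0, -3, 1)/3.1623 = (0.0000, 0.0000, -0.9487, 0.3162).
r_{13} = e_1·v_3 = 2.8460.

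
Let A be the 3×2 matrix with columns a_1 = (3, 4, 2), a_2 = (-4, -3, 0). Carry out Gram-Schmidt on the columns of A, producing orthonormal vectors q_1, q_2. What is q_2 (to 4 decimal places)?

q_2 = (-0.6694, 0.1369, 0.7302)

a_1 = (3, 4, 2); ‖a_1‖ = 5.3852, so q_1 = (0.5571, 0.7428, 0.3714).
q_1·a_2 = 0.5571·(-4) + 0.7428·(-3) + 0.3714·0 = -4.4567.
u_2 = a_2 + 4.4567·q_1 = (-1.5172, 0.3103, 1.6552).
‖u_2‖ = 2.2667, so q_2 = (-0.6694, 0.1369, 0.7302).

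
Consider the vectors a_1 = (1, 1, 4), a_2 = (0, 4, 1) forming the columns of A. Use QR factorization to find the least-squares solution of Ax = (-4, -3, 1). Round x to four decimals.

a_1 = (1, 1, 4); ‖a_1‖ = 4.2426, so q_1 = (0.2357, 0.2357, 0.9428).
q_1·a_2 = 0.2357·0 + 0.2357·4 + 0.9428·1 = 1.8856.
u_2 = a_2 − 1.8856·q_1 = (-0.4444, 3.5556, -0.7778).
‖u_2‖ = 3.6667, so q_2 = (-0.1212, 0.9697, -0.2121).
Qᵀb = (-0.7071, -2.6364).
Back-substitute: x_2 = -2.6364/3.6667 = -0.7190.
x_1 = (-0.7071 − 1.8856·(-0.7190))/4.2426 = 0.1529.

x = (0.1529, -0.7190)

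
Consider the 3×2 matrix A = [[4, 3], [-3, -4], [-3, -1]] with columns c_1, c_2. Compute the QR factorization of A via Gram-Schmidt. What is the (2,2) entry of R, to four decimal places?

c_1 = (4, -3, -3); ‖c_1‖ = 5.8310, so q_1 = (0.6860, -0.5145, -0.5145).
q_1·c_2 = 0.6860·3 + (-0.5145)·(-4) + (-0.5145)·(-1) = 4.6305.
u_2 = c_2 − 4.6305·q_1 = (-0.1765, -1.6176, 1.3824).
r_{22} = ‖u_2‖ = 2.1351.

r_{22} = 2.1351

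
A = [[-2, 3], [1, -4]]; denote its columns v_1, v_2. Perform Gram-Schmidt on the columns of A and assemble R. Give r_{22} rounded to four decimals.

r_{22} = 2.2361

e_1 = v_1/‖v_1‖ = (-2, 1)/2.2361 = (-0.8944, 0.4472).
r_{12} = e_1·v_2 = -4.4721.
u_2 = v_2 + 4.4721·e_1 = (-1.0000, -2.0000).
r_{22} = ‖u_2‖ = 2.2361.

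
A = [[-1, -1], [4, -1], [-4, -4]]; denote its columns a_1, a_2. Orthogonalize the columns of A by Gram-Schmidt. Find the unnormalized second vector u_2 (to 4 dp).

a_1 = (-1, 4, -4); ‖a_1‖ = 5.7446, so e_1 = (-0.1741, 0.6963, -0.6963).
e_1·a_2 = (-0.1741)·(-1) + 0.6963·(-1) + (-0.6963)·(-4) = 2.2630.
u_2 = a_2 − 2.2630·e_1 = (-0.6061, -2.5758, -2.4242).

u_2 = (-0.6061, -2.5758, -2.4242)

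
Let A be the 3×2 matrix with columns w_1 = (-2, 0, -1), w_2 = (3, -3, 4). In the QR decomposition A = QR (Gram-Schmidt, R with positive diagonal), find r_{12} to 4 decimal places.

r_{12} = -4.4721

w_1 = (-2, 0, -1); ‖w_1‖ = 2.2361, so e_1 = (-0.8944, 0.0000, -0.4472).
r_{12} = e_1·w_2 = -4.4721.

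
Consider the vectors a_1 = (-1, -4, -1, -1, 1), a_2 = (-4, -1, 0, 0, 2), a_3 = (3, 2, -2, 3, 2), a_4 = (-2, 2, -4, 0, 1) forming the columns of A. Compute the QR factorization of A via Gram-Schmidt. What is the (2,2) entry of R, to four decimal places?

a_1 = (-1, -4, -1, -1, 1); ‖a_1‖ = 4.4721, so e_1 = (-0.2236, -0.8944, -0.2236, -0.2236, 0.2236).
e_1·a_2 = (-0.2236)·(-4) + (-0.8944)·(-1) + (-0.2236)·0 + (-0.2236)·0 + 0.2236·2 = 2.2361.
u_2 = a_2 − 2.2361·e_1 = (-3.5000, 1.0000, 0.5000, 0.5000, 1.5000).
r_{22} = ‖u_2‖ = 4.0000.

r_{22} = 4.0000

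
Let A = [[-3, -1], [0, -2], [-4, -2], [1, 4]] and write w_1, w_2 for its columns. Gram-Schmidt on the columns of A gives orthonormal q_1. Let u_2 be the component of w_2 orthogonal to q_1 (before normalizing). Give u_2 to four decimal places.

u_2 = (0.7308, -2.0000, 0.3077, 3.4231)

w_1 = (-3, 0, -4, 1); ‖w_1‖ = 5.0990, so q_1 = (-0.5883, 0.0000, -0.7845, 0.1961).
q_1·w_2 = (-0.5883)·(-1) + 0.0000·(-2) + (-0.7845)·(-2) + 0.1961·4 = 2.9417.
u_2 = w_2 − 2.9417·q_1 = (0.7308, -2.0000, 0.3077, 3.4231).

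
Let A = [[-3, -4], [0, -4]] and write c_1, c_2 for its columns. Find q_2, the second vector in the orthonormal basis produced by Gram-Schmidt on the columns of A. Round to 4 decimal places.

q_1 = c_1/‖c_1‖ = (-3, 0)/3.0000 = (-1.0000, 0.0000).
r_{12} = q_1·c_2 = 4.0000.
u_2 = c_2 − 4.0000·q_1 = (0.0000, -4.0000).
‖u_2‖ = 4.0000, so q_2 = (0.0000, -1.0000).

q_2 = (0.0000, -1.0000)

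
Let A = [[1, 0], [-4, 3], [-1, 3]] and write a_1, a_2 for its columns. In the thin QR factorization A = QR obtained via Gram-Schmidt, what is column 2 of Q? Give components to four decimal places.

e_1 = a_1/‖a_1‖ = (1, -4, -1)/4.2426 = (0.2357, -0.9428, -0.2357).
r_{12} = e_1·a_2 = -3.5355.
u_2 = a_2 + 3.5355·e_1 = (0.8333, -0.3333, 2.1667).
‖u_2‖ = 2.3452, so e_2 = (0.3553, -0.1421, 0.9239).

e_2 = (0.3553, -0.1421, 0.9239)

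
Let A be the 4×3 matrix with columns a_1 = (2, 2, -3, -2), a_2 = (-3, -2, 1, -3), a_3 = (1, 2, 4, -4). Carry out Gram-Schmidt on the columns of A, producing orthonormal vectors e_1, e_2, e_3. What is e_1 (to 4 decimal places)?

e_1 = a_1/‖a_1‖ = (2, 2, -3, -2)/4.5826 = (0.4364, 0.4364, -0.6547, -0.4364).

e_1 = (0.4364, 0.4364, -0.6547, -0.4364)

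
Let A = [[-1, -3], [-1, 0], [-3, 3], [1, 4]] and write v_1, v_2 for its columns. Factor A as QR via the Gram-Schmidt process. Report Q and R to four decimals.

q_1 = v_1/‖v_1‖ = (-1, -1, -3, 1)/3.4641 = (-0.2887, -0.2887, -0.8660, 0.2887).
r_{12} = q_1·v_2 = -0.5774.
u_2 = v_2 + 0.5774·q_1 = (-3.1667, -0.1667, 2.5000, 4.1667).
‖u_2‖ = 5.8023, so q_2 = (-0.5458, -0.0287, 0.4309, 0.7181).

Q = [[-0.2887, -0.5458], [-0.2887, -0.0287], [-0.8660, 0.4309], [0.2887, 0.7181]], R = [[3.4641, -0.5774], [0.0000, 5.8023]]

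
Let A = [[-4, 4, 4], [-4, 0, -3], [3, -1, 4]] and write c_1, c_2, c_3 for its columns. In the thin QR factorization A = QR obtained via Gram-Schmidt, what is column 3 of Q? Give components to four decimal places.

e_1 = c_1/‖c_1‖ = (-4, -4, 3)/6.4031 = (-0.6247, -0.6247, 0.4685).
r_{12} = e_1·c_2 = -2.9673.
u_2 = c_2 + 2.9673·e_1 = (2.1463, -1.8537, 0.3902).
‖u_2‖ = 2.8627, so e_2 = (0.7498, -0.6475, 0.1363).
r_{13} = e_1·c_3 = 1.2494; r_{23} = e_2·c_3 = 5.4869.
u_3 = c_3 − 1.2494·e_1 − 5.4869·e_2 = (0.6667, 1.3333, 2.6667).
‖u_3‖ = 3.0551, so e_3 = (0.2182, 0.4364, 0.8729).

e_3 = (0.2182, 0.4364, 0.8729)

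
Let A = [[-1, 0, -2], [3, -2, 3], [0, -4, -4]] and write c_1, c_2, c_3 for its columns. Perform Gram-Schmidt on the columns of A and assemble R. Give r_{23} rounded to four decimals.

q_1 = c_1/‖c_1‖ = (-1, 3, 0)/3.1623 = (-0.3162, 0.9487, 0.0000).
r_{12} = q_1·c_2 = -1.8974.
u_2 = c_2 + 1.8974·q_1 = (-0.6000, -0.2000, -4.0000).
‖u_2‖ = 4.0497, so q_2 = (-0.1482, -0.0494, -0.9877).
r_{23} = q_2·c_3 = 4.0991.

r_{23} = 4.0991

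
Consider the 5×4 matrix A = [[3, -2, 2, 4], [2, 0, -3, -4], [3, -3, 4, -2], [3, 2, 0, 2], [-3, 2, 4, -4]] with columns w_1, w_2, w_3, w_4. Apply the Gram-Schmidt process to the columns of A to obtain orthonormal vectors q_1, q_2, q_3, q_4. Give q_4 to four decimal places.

q_4 = (0.4207, -0.7207, -0.4139, 0.1367, -0.3369)

q_1 = w_1/‖w_1‖ = (3, 2, 3, 3, -3)/6.3246 = (0.4743, 0.3162, 0.4743, 0.4743, -0.4743).
r_{12} = q_1·w_2 = -2.3717.
u_2 = w_2 + 2.3717·q_1 = (-0.8750, 0.7500, -1.8750, 3.1250, 0.8750).
‖u_2‖ = 3.9211, so q_2 = (-0.2232, 0.1913, -0.4782, 0.7970, 0.2232).
r_{13} = q_1·w_3 = 0.0000; r_{23} = q_2·w_3 = -2.0402.
u_3 = w_3 + 0.0000·q_1 + 2.0402·q_2 = (1.5447, -2.6098, 3.0244, 1.6260, 4.4553).
‖u_3‖ = 6.3904, so q_3 = (0.2417, -0.4084, 0.4733, 0.2544, 0.6972).
r_{14} = q_1·w_4 = 2.5298; r_{24} = q_2·w_4 = 0.0000; r_{34} = q_3·w_4 = -0.6259.
u_4 = w_4 − 2.5298·q_1 − 0.0000·q_2 + 0.6259·q_3 = (2.9513, -5.0556, -2.9038, 0.9593, -2.3636).
‖u_4‖ = 7.0149, so q_4 = (0.4207, -0.7207, -0.4139, 0.1367, -0.3369).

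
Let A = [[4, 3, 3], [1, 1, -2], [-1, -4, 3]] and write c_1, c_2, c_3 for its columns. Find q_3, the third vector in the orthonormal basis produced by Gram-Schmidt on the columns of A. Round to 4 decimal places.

q_3 = (0.2242, -0.9717, -0.0747)

c_1 = (4, 1, -1); ‖c_1‖ = 4.2426, so q_1 = (0.9428, 0.2357, -0.2357).
q_1·c_2 = 0.9428·3 + 0.2357·1 + (-0.2357)·(-4) = 4.0069.
u_2 = c_2 − 4.0069·q_1 = (-0.7778, 0.0556, -3.0556).
‖u_2‖ = 3.1535, so q_2 = (-0.2466, 0.0176, -0.9689).
q_1·c_3 = 0.9428·3 + 0.2357·(-2) + (-0.2357)·3 = 1.6499; q_2·c_3 = (-0.2466)·3 + 0.0176·(-2) + (-0.9689)·3 = -3.6820.
u_3 = c_3 − 1.6499·q_1 + 3.6820·q_2 = (0.5363, -2.3240, -0.1788).
‖u_3‖ = 2.3918, so q_3 = (0.2242, -0.9717, -0.0747).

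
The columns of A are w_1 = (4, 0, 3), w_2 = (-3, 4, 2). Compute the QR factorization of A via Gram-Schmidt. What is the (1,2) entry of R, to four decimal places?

r_{12} = -1.2000

e_1 = w_1/‖w_1‖ = (4, 0, 3)/5.0000 = (0.8000, 0.0000, 0.6000).
r_{12} = e_1·w_2 = -1.2000.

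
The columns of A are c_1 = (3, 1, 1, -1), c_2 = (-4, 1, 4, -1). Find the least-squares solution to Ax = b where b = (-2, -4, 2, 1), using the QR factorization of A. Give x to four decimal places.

c_1 = (3, 1, 1, -1); ‖c_1‖ = 3.4641, so e_1 = (0.8660, 0.2887, 0.2887, -0.2887).
e_1·c_2 = 0.8660·(-4) + 0.2887·1 + 0.2887·4 + (-0.2887)·(-1) = -1.7321.
u_2 = c_2 + 1.7321·e_1 = (-2.5000, 1.5000, 4.5000, -1.5000).
‖u_2‖ = 5.5678, so e_2 = (-0.4490, 0.2694, 0.8082, -0.2694).
Qᵀb = (-2.5981, 1.1674).
Back-substitute: x_2 = 1.1674/5.5678 = 0.2097.
x_1 = (-2.5981 + 1.7321·0.2097)/3.4641 = -0.6452.

x = (-0.6452, 0.2097)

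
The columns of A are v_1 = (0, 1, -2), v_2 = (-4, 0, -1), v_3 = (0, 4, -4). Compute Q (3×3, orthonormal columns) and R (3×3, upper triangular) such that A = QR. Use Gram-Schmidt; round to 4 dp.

Q = [[0.0000, -0.9938, -0.1111], [0.4472, -0.0994, 0.8889], [-0.8944, -0.0497, 0.4444]], R = [[2.2361, 0.8944, 5.3666], [0.0000, 4.0249, -0.1988], [0.0000, 0.0000, 1.7778]]

v_1 = (0, 1, -2); ‖v_1‖ = 2.2361, so e_1 = (0.0000, 0.4472, -0.8944).
e_1·v_2 = 0.0000·(-4) + 0.4472·0 + (-0.8944)·(-1) = 0.8944.
u_2 = v_2 − 0.8944·e_1 = (-4.0000, -0.4000, -0.2000).
‖u_2‖ = 4.0249, so e_2 = (-0.9938, -0.0994, -0.0497).
e_1·v_3 = 0.0000·0 + 0.4472·4 + (-0.8944)·(-4) = 5.3666; e_2·v_3 = (-0.9938)·0 + (-0.0994)·4 + (-0.0497)·(-4) = -0.1988.
u_3 = v_3 − 5.3666·e_1 + 0.1988·e_2 = (-0.1975, 1.5802, 0.7901).
‖u_3‖ = 1.7778, so e_3 = (-0.1111, 0.8889, 0.4444).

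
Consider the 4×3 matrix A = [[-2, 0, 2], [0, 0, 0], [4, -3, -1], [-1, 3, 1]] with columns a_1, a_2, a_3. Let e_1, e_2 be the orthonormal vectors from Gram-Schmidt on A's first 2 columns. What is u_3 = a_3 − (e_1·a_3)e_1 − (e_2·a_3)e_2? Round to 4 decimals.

u_3 = (1.0588, 0.0000, 0.7059, 0.7059)

e_1 = a_1/‖a_1‖ = (-2, 0, 4, -1)/4.5826 = (-0.4364, 0.0000, 0.8729, -0.2182).
r_{12} = e_1·a_2 = -3.2733.
u_2 = a_2 + 3.2733·e_1 = (-1.4286, 0.0000, -0.1429, 2.2857).
‖u_2‖ = 2.6992, so e_2 = (-0.5293, 0.0000, -0.0529, 0.8468).
r_{13} = e_1·a_3 = -1.9640; r_{23} = e_2·a_3 = -0.1588.
u_3 = a_3 + 1.9640·e_1 + 0.1588·e_2 = (1.0588, 0.0000, 0.7059, 0.7059).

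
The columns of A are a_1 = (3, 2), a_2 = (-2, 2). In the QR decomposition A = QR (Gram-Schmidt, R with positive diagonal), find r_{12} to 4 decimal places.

a_1 = (3, 2); ‖a_1‖ = 3.6056, so e_1 = (0.8321, 0.5547).
r_{12} = e_1·a_2 = -0.5547.

r_{12} = -0.5547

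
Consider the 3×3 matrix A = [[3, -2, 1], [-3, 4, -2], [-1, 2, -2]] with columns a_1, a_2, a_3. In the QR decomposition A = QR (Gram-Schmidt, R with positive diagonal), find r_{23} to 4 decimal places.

a_1 = (3, -3, -1); ‖a_1‖ = 4.3589, so q_1 = (0.6882, -0.6882, -0.2294).
q_1·a_2 = 0.6882·(-2) + (-0.6882)·4 + (-0.2294)·2 = -4.5883.
u_2 = a_2 + 4.5883·q_1 = (1.1579, 0.8421, 0.9474).
‖u_2‖ = 1.7168, so q_2 = (0.6745, 0.4905, 0.5518).
r_{23} = q_2·a_3 = -1.4102.

r_{23} = -1.4102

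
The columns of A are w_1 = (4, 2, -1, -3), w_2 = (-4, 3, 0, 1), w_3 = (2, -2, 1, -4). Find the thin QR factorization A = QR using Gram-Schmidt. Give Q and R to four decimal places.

Q = [[0.7303, -0.5023, -0.3858], [0.3651, 0.8568, -0.2462], [-0.1826, -0.0960, 0.3784], [-0.5477, -0.0665, -0.8046]], R = [[5.4772, -2.3735, 2.7386], [0.0000, 4.5129, -2.5482], [0.0000, 0.0000, 3.3176]]

w_1 = (4, 2, -1, -3); ‖w_1‖ = 5.4772, so e_1 = (0.7303, 0.3651, -0.1826, -0.5477).
e_1·w_2 = 0.7303·(-4) + 0.3651·3 + (-0.1826)·0 + (-0.5477)·1 = -2.3735.
u_2 = w_2 + 2.3735·e_1 = (-2.2667, 3.8667, -0.4333, -0.3000).
‖u_2‖ = 4.5129, so e_2 = (-0.5023, 0.8568, -0.0960, -0.0665).
e_1·w_3 = 0.7303·2 + 0.3651·(-2) + (-0.1826)·1 + (-0.5477)·(-4) = 2.7386; e_2·w_3 = (-0.5023)·2 + 0.8568·(-2) + (-0.0960)·1 + (-0.0665)·(-4) = -2.5482.
u_3 = w_3 − 2.7386·e_1 + 2.5482·e_2 = (-1.2799, -0.8167, 1.2553, -2.6694).
‖u_3‖ = 3.3176, so e_3 = (-0.3858, -0.2462, 0.3784, -0.8046).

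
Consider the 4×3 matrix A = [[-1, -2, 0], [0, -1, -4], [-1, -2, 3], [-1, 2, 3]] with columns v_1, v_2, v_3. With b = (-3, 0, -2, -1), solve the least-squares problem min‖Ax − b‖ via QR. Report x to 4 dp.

e_1 = v_1/‖v_1‖ = (-1, 0, -1, -1)/1.7321 = (-0.5774, 0.0000, -0.5774, -0.5774).
r_{12} = e_1·v_2 = 1.1547.
u_2 = v_2 − 1.1547·e_1 = (-1.3333, -1.0000, -1.3333, 2.6667).
‖u_2‖ = 3.4157, so e_2 = (-0.3904, -0.2928, -0.3904, 0.7807).
r_{13} = e_1·v_3 = -3.4641; r_{23} = e_2·v_3 = 2.3422.
u_3 = v_3 + 3.4641·e_1 − 2.3422·e_2 = (-1.0857, -3.3143, 1.9143, -0.8286).
‖u_3‖ = 4.0638, so e_3 = (-0.2672, -0.8156, 0.4711, -0.2039).
Qᵀb = (3.4641, 1.1711, 0.0633).
Back-substitute: x_3 = 0.0633/4.0638 = 0.0156.
x_2 = (1.1711 − 2.3422·0.0156)/3.4157 = 0.3322.
x_1 = (3.4641 − 1.1547·0.3322 + 3.4641·0.0156)/1.7321 = 1.8097.

x = (1.8097, 0.3322, 0.0156)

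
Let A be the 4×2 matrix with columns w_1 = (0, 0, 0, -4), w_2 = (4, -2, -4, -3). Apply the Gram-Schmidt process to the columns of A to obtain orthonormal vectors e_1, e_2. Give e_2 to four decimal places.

e_2 = (0.6667, -0.3333, -0.6667, 0.0000)

e_1 = w_1/‖w_1‖ = (0, 0, 0, -4)/4.0000 = (0.0000, 0.0000, 0.0000, -1.0000).
r_{12} = e_1·w_2 = 3.0000.
u_2 = w_2 − 3.0000·e_1 = (4.0000, -2.0000, -4.0000, 0.0000).
‖u_2‖ = 6.0000, so e_2 = (0.6667, -0.3333, -0.6667, 0.0000).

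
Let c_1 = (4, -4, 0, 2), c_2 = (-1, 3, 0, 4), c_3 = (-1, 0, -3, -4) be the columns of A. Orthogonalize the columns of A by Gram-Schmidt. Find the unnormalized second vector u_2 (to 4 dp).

c_1 = (4, -4, 0, 2); ‖c_1‖ = 6.0000, so e_1 = (0.6667, -0.6667, 0.0000, 0.3333).
e_1·c_2 = 0.6667·(-1) + (-0.6667)·3 + 0.0000·0 + 0.3333·4 = -1.3333.
u_2 = c_2 + 1.3333·e_1 = (-0.1111, 2.1111, 0.0000, 4.4444).

u_2 = (-0.1111, 2.1111, 0.0000, 4.4444)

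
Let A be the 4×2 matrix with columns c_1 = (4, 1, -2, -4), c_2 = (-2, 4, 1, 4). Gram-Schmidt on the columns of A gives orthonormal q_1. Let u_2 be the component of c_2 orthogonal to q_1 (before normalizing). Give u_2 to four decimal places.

c_1 = (4, 1, -2, -4); ‖c_1‖ = 6.0828, so q_1 = (0.6576, 0.1644, -0.3288, -0.6576).
q_1·c_2 = 0.6576·(-2) + 0.1644·4 + (-0.3288)·1 + (-0.6576)·4 = -3.6168.
u_2 = c_2 + 3.6168·q_1 = (0.3784, 4.5946, -0.1892, 1.6216).

u_2 = (0.3784, 4.5946, -0.1892, 1.6216)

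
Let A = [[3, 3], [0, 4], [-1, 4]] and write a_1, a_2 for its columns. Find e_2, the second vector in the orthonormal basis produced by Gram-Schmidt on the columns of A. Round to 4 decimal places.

e_2 = (0.2417, 0.6447, 0.7252)

e_1 = a_1/‖a_1‖ = (3, 0, -1)/3.1623 = (0.9487, 0.0000, -0.3162).
r_{12} = e_1·a_2 = 1.5811.
u_2 = a_2 − 1.5811·e_1 = (1.5000, 4.0000, 4.5000).
‖u_2‖ = 6.2048, so e_2 = (0.2417, 0.6447, 0.7252).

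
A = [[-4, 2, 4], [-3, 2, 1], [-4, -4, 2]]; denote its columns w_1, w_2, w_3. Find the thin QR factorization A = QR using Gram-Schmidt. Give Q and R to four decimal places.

w_1 = (-4, -3, -4); ‖w_1‖ = 6.4031, so e_1 = (-0.6247, -0.4685, -0.6247).
e_1·w_2 = (-0.6247)·2 + (-0.4685)·2 + (-0.6247)·(-4) = 0.3123.
u_2 = w_2 − 0.3123·e_1 = (2.1951, 2.1463, -3.8049).
‖u_2‖ = 4.8890, so e_2 = (0.4490, 0.4390, -0.7783).
e_1·w_3 = (-0.6247)·4 + (-0.4685)·1 + (-0.6247)·2 = -4.2167; e_2·w_3 = 0.4490·4 + 0.4390·1 + (-0.7783)·2 = 0.6785.
u_3 = w_3 + 4.2167·e_1 − 0.6785·e_2 = (1.0612, -1.2735, -0.1061).
‖u_3‖ = 1.6611, so e_3 = (0.6389, -0.7667, -0.0639).

Q = [[-0.6247, 0.4490, 0.6389], [-0.4685, 0.4390, -0.7667], [-0.6247, -0.7783, -0.0639]], R = [[6.4031, 0.3123, -4.2167], [0.0000, 4.8890, 0.6785], [0.0000, 0.0000, 1.6611]]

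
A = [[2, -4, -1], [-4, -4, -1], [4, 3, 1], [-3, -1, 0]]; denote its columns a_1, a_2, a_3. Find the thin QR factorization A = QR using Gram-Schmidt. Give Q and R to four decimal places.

a_1 = (2, -4, 4, -3); ‖a_1‖ = 6.7082, so e_1 = (0.2981, -0.5963, 0.5963, -0.4472).
e_1·a_2 = 0.2981·(-4) + (-0.5963)·(-4) + 0.5963·3 + (-0.4472)·(-1) = 3.4286.
u_2 = a_2 − 3.4286·e_1 = (-5.0222, -1.9556, 0.9556, 0.5333).
‖u_2‖ = 5.4995, so e_2 = (-0.9132, -0.3556, 0.1738, 0.0970).
e_1·a_3 = 0.2981·(-1) + (-0.5963)·(-1) + 0.5963·1 + (-0.4472)·0 = 0.8944; e_2·a_3 = (-0.9132)·(-1) + (-0.3556)·(-1) + 0.1738·1 + 0.0970·0 = 1.4426.
u_3 = a_3 − 0.8944·e_1 − 1.4426·e_2 = (0.0507, 0.0463, 0.2160, 0.2601).
‖u_3‖ = 0.3450, so e_3 = (0.1469, 0.1342, 0.6261, 0.7539).

Q = [[0.2981, -0.9132, 0.1469], [-0.5963, -0.3556, 0.1342], [0.5963, 0.1738, 0.6261], [-0.4472, 0.0970, 0.7539]], R = [[6.7082, 3.4286, 0.8944], [0.0000, 5.4995, 1.4426], [0.0000, 0.0000, 0.3450]]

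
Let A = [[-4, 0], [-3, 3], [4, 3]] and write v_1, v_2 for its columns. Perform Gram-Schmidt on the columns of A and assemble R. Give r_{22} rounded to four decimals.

r_{22} = 4.2167

q_1 = v_1/‖v_1‖ = (-4, -3, 4)/6.4031 = (-0.6247, -0.4685, 0.6247).
r_{12} = q_1·v_2 = 0.4685.
u_2 = v_2 − 0.4685·q_1 = (0.2927, 3.2195, 2.7073).
r_{22} = ‖u_2‖ = 4.2167.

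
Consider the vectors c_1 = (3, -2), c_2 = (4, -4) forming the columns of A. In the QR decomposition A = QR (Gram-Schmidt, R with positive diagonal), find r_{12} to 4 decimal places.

r_{12} = 5.5470

q_1 = c_1/‖c_1‖ = (3, -2)/3.6056 = (0.8321, -0.5547).
r_{12} = q_1·c_2 = 5.5470.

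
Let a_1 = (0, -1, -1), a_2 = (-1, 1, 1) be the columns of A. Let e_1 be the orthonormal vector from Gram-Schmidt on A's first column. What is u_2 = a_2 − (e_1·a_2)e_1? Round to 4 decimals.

u_2 = (-1.0000, 0.0000, 0.0000)

a_1 = (0, -1, -1); ‖a_1‖ = 1.4142, so e_1 = (0.0000, -0.7071, -0.7071).
e_1·a_2 = 0.0000·(-1) + (-0.7071)·1 + (-0.7071)·1 = -1.4142.
u_2 = a_2 + 1.4142·e_1 = (-1.0000, 0.0000, 0.0000).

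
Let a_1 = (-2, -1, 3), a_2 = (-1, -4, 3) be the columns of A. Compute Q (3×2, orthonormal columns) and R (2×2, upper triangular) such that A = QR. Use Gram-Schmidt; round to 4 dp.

q_1 = a_1/‖a_1‖ = (-2, -1, 3)/3.7417 = (-0.5345, -0.2673, 0.8018).
r_{12} = q_1·a_2 = 4.0089.
u_2 = a_2 − 4.0089·q_1 = (1.1429, -2.9286, -0.2143).
‖u_2‖ = 3.1510, so q_2 = (0.3627, -0.9294, -0.0680).

Q = [[-0.5345, 0.3627], [-0.2673, -0.9294], [0.8018, -0.0680]], R = [[3.7417, 4.0089], [0.0000, 3.1510]]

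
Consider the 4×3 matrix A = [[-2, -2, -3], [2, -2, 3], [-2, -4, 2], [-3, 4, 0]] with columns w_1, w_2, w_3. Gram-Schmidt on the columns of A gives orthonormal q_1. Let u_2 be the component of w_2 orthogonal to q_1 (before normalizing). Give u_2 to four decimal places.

q_1 = w_1/‖w_1‖ = (-2, 2, -2, -3)/4.5826 = (-0.4364, 0.4364, -0.4364, -0.6547).
r_{12} = q_1·w_2 = -0.8729.
u_2 = w_2 + 0.8729·q_1 = (-2.3810, -1.6190, -4.3810, 3.4286).

u_2 = (-2.3810, -1.6190, -4.3810, 3.4286)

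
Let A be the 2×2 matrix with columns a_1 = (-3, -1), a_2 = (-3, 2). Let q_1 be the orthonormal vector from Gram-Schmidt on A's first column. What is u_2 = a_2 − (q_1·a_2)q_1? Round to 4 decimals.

q_1 = a_1/‖a_1‖ = (-3, -1)/3.1623 = (-0.9487, -0.3162).
r_{12} = q_1·a_2 = 2.2136.
u_2 = a_2 − 2.2136·q_1 = (-0.9000, 2.7000).

u_2 = (-0.9000, 2.7000)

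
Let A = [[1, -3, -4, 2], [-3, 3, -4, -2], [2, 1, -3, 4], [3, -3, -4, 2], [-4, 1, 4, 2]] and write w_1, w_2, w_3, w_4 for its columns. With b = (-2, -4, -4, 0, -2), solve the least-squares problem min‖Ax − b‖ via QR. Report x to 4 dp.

e_1 = w_1/‖w_1‖ = (1, -3, 2, 3, -4)/6.2450 = (0.1601, -0.4804, 0.3203, 0.4804, -0.6405).
r_{12} = e_1·w_2 = -3.6829.
u_2 = w_2 + 3.6829·e_1 = (-2.4103, 1.2308, 2.1795, -1.2308, -1.3590).
‖u_2‖ = 3.9289, so e_2 = (-0.6135, 0.3133, 0.5547, -0.3133, -0.3459).
r_{13} = e_1·w_3 = -4.1633; r_{23} = e_2·w_3 = -0.5939.
u_3 = w_3 + 4.1633·e_1 + 0.5939·e_2 = (-3.6977, -5.8140, -1.3372, -2.1860, 1.1279).
‖u_3‖ = 7.4373, so e_3 = (-0.4972, -0.7817, -0.1798, -0.2939, 0.1517).
r_{14} = e_1·w_4 = 2.2418; r_{24} = e_2·w_4 = -0.9528; r_{34} = e_3·w_4 = -0.4346.
u_4 = w_4 − 2.2418·e_1 + 0.9528·e_2 + 0.4346·e_3 = (0.8404, -0.9644, 3.7325, 0.4968, 3.1722).
‖u_4‖ = 5.0870, so e_4 = (0.1652, -0.1896, 0.7337, 0.0977, 0.6236).
Qᵀb = (1.6013, -1.5533, 4.5371, -3.7542).
Back-substitute: x_4 = -3.7542/5.0870 = -0.7380.
x_3 = (4.5371 + 0.4346·(-0.7380))/7.4373 = 0.5669.
x_2 = (-1.5533 + 0.5939·0.5669 + 0.9528·(-0.7380))/3.9289 = -0.4886.
x_1 = (1.6013 + 3.6829·(-0.4886) + 4.1633·0.5669 − 2.2418·(-0.7380))/6.2450 = 0.6111.

x = (0.6111, -0.4886, 0.5669, -0.7380)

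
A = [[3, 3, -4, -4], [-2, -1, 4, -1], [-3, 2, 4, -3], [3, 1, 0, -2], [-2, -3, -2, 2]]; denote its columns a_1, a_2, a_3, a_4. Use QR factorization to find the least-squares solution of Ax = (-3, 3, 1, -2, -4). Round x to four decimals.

x = (0.1753, 0.8557, 0.8849, 0.8488)

a_1 = (3, -2, -3, 3, -2); ‖a_1‖ = 5.9161, so e_1 = (0.5071, -0.3381, -0.5071, 0.5071, -0.3381).
e_1·a_2 = 0.5071·3 + (-0.3381)·(-1) + (-0.5071)·2 + 0.5071·1 + (-0.3381)·(-3) = 2.3664.
u_2 = a_2 − 2.3664·e_1 = (1.8000, -0.2000, 3.2000, -0.2000, -2.2000).
‖u_2‖ = 4.2895, so e_2 = (0.4196, -0.0466, 0.7460, -0.0466, -0.5129).
e_1·a_3 = 0.5071·(-4) + (-0.3381)·4 + (-0.5071)·4 + 0.5071·0 + (-0.3381)·(-2) = -4.7329; e_2·a_3 = 0.4196·(-4) + (-0.0466)·4 + 0.7460·4 + (-0.0466)·0 + (-0.5129)·(-2) = 2.1448.
u_3 = a_3 + 4.7329·e_1 − 2.1448·e_2 = (-2.5000, 2.5000, 0.0000, 2.5000, -2.5000).
‖u_3‖ = 5.0000, so e_3 = (-0.5000, 0.5000, 0.0000, 0.5000, -0.5000).
e_1·a_4 = 0.5071·(-4) + (-0.3381)·(-1) + (-0.5071)·(-3) + 0.5071·(-2) + (-0.3381)·2 = -1.8593; e_2·a_4 = 0.4196·(-4) + (-0.0466)·(-1) + 0.7460·(-3) + (-0.0466)·(-2) + (-0.5129)·2 = -4.8024; e_3·a_4 = (-0.5000)·(-4) + 0.5000·(-1) + 0.0000·(-3) + 0.5000·(-2) + (-0.5000)·2 = -0.5000.
u_4 = a_4 + 1.8593·e_1 + 4.8024·e_2 + 0.5000·e_3 = (-1.2919, -1.6025, -0.3602, -1.0311, -1.3416).
‖u_4‖ = 2.6888, so e_4 = (-0.4805, -0.5960, -0.1340, -0.3835, -0.4990).
Qᵀb = (-2.7045, 1.4920, 4.0000, 2.2823).
Back-substitute: x_4 = 2.2823/2.6888 = 0.8488.
x_3 = (4.0000 + 0.5000·0.8488)/5.0000 = 0.8849.
x_2 = (1.4920 − 2.1448·0.8849 + 4.8024·0.8488)/4.2895 = 0.8557.
x_1 = (-2.7045 − 2.3664·0.8557 + 4.7329·0.8849 + 1.8593·0.8488)/5.9161 = 0.1753.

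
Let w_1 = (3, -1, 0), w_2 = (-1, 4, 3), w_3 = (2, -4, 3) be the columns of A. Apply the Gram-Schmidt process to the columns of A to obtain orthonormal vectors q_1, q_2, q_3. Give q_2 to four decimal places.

q_1 = w_1/‖w_1‖ = (3, -1, 0)/3.1623 = (0.9487, -0.3162, 0.0000).
r_{12} = q_1·w_2 = -2.2136.
u_2 = w_2 + 2.2136·q_1 = (1.1000, 3.3000, 3.0000).
‖u_2‖ = 4.5935, so q_2 = (0.2395, 0.7184, 0.6531).

q_2 = (0.2395, 0.7184, 0.6531)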